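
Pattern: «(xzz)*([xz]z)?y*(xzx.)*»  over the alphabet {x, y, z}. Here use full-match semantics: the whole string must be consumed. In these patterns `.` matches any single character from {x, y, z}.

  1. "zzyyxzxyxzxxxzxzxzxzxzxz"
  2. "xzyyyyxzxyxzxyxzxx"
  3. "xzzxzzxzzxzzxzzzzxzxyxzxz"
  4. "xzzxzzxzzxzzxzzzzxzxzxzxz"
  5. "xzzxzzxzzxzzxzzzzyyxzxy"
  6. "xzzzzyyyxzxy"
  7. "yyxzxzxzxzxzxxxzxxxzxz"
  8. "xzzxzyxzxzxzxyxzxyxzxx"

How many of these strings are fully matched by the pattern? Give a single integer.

1 → match
2 → match
3 → match
4 → match
5 → match
6 → match
7 → match
8 → match
Total matched: 8

8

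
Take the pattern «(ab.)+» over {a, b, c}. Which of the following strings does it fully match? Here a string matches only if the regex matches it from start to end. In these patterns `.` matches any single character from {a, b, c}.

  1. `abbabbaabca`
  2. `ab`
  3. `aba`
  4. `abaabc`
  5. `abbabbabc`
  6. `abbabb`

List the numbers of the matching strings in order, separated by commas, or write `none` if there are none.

1 → no match
2 → no match
3 → match
4 → match
5 → match
6 → match

3, 4, 5, 6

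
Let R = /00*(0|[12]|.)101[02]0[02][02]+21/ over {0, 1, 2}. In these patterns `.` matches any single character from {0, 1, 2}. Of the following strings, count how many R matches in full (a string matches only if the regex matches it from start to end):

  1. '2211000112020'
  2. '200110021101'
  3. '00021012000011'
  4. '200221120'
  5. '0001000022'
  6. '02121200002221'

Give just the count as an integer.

1 → no match — must start with '0'
2 → no match — must start with '0'
3 → no match — must end with '21'
4 → no match — must start with '0'
5 → no match — must end with '21'
6 → no match
Total matched: 0

0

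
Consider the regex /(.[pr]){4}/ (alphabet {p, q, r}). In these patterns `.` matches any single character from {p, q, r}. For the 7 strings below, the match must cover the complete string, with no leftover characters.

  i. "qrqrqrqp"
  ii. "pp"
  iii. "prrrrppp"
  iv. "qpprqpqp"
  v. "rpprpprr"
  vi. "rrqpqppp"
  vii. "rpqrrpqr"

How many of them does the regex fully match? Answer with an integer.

i. "qrqrqrqp" → match
ii. "pp" → no match
iii. "prrrrppp" → match
iv. "qpprqpqp" → match
v. "rpprpprr" → match
vi. "rrqpqppp" → match
vii. "rpqrrpqr" → match
Total matched: 6

6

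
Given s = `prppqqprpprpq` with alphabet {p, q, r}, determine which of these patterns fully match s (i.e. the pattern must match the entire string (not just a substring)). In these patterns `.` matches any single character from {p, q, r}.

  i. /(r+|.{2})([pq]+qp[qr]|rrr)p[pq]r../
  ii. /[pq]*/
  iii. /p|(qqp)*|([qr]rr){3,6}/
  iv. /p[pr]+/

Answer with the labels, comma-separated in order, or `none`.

i

i → match
ii → no match
iii → no match
iv → no match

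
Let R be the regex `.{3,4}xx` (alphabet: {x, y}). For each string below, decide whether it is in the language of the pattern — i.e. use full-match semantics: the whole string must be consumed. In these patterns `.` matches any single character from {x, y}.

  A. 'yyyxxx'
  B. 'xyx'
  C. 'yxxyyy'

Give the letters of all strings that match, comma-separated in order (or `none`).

A

A → match
B → no match — must end with 'xx'
C → no match — must end with 'xx'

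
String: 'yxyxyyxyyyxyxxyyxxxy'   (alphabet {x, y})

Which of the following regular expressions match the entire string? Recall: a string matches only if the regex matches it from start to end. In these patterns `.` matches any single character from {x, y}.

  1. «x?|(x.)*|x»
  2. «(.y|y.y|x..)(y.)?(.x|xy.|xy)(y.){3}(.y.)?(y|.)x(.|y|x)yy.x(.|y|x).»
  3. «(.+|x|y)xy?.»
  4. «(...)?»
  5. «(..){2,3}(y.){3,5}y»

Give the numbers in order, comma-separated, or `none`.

1 → no match
2 → match
3 → match
4 → no match
5 → no match

2, 3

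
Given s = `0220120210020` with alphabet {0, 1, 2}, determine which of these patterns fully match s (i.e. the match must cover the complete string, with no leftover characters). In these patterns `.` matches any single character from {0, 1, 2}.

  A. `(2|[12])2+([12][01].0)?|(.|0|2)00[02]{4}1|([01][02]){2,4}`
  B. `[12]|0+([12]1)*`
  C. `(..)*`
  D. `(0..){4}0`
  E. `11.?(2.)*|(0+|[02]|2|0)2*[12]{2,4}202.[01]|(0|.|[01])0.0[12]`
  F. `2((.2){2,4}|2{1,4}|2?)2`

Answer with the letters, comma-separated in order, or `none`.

D

A → no match
B → no match
C → no match
D → match
E → no match
F → no match — must start with `2`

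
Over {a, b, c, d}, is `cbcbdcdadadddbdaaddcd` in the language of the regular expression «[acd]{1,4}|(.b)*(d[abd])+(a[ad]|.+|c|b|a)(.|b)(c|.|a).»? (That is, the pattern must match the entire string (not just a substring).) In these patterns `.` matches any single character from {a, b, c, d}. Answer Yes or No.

No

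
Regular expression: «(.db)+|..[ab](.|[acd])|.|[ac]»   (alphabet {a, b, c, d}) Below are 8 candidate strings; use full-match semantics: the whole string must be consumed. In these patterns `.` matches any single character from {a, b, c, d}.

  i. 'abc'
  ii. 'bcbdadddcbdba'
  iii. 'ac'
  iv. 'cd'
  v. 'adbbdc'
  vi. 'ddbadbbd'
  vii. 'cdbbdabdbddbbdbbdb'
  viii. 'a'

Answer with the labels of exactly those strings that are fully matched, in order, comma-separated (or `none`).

viii

i → no match
ii → no match
iii → no match
iv → no match
v → no match
vi → no match
vii → no match
viii → match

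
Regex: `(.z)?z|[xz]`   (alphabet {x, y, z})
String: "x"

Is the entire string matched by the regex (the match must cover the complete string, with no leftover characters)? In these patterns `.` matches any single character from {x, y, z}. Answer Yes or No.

Yes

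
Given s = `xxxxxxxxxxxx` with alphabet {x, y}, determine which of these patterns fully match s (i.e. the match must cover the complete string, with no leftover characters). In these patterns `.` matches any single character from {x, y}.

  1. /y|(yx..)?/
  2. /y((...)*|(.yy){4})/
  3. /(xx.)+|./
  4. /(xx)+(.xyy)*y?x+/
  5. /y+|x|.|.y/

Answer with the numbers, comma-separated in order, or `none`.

3, 4

1 → no match
2 → no match — must start with `y`
3 → match
4 → match
5 → no match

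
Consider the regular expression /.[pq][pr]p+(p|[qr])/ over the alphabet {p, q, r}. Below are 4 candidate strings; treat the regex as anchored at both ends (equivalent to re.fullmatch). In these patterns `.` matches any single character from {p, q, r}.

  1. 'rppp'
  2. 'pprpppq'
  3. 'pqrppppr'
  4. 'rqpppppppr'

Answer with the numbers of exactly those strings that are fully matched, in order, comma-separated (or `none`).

2, 3, 4

1 → no match
2 → match
3 → match
4 → match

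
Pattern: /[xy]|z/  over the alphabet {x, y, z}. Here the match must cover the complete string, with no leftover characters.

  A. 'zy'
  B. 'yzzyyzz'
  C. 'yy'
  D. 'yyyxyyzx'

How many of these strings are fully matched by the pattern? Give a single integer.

A → no match
B → no match
C → no match
D → no match
Total matched: 0

0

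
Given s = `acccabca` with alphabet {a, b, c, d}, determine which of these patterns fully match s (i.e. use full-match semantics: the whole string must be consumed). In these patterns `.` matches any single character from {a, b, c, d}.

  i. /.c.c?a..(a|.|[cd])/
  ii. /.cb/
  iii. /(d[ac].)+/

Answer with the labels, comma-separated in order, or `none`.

i

i → match
ii → no match — must end with `cb`
iii → no match — must start with `d`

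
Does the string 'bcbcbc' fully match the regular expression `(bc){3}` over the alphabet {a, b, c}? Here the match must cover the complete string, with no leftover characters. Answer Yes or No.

Yes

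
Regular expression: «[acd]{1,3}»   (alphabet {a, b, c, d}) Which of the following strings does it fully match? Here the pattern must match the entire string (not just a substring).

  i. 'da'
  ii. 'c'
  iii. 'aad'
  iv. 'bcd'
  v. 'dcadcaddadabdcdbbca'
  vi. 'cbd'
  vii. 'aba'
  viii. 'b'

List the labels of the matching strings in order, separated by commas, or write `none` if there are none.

i, ii, iii

i → match
ii → match
iii → match
iv → no match
v → no match
vi → no match
vii → no match
viii → no match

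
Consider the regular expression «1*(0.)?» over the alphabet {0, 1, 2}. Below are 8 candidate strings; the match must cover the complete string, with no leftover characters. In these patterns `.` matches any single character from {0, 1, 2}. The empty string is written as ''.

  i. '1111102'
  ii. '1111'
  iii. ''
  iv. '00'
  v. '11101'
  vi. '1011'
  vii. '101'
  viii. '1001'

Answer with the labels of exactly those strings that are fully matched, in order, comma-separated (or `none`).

i, ii, iii, iv, v, vii

i → match
ii → match
iii → match
iv → match
v → match
vi → no match
vii → match
viii → no match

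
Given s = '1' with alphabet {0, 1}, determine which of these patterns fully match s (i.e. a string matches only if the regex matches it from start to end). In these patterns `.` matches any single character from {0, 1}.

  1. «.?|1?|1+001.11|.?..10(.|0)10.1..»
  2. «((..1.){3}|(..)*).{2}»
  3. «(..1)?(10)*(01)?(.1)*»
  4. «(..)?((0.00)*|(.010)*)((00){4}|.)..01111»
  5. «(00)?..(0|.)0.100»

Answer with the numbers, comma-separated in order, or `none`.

1

1 → match
2 → no match
3 → no match
4 → no match — must end with '01111'
5 → no match — must end with '100'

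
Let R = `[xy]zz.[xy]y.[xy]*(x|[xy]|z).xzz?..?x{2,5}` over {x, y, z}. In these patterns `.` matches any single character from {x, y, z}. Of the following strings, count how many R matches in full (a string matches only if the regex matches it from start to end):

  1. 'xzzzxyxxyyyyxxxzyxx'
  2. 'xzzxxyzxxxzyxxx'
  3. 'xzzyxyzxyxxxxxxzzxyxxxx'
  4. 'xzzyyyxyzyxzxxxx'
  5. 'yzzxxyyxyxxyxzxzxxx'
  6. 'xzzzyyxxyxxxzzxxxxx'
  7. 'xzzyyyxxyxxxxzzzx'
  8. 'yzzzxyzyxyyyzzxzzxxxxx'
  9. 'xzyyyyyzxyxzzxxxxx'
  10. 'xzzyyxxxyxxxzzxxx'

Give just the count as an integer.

7

1 → match
2 → match
3 → match
4 → match
5 → match
6 → match
7 → no match
8 → match
9 → no match
10 → no match
Total matched: 7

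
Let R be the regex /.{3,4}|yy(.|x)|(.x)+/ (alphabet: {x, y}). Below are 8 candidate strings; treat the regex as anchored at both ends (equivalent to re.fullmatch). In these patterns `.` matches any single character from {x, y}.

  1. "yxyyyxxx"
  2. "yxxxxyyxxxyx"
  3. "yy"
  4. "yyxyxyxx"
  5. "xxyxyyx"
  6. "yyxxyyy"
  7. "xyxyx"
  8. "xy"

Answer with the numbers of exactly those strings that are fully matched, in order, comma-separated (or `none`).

none

1 → no match
2 → no match
3 → no match
4 → no match
5 → no match
6 → no match
7 → no match
8 → no match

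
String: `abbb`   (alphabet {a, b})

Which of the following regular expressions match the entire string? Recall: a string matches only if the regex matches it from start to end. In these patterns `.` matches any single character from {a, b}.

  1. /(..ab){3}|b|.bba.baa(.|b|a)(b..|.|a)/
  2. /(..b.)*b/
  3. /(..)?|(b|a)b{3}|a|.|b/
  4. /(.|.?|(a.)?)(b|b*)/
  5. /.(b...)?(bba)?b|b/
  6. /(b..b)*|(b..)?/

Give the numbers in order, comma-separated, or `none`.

3, 4

1 → no match
2 → no match
3 → match
4 → match
5 → no match
6 → no match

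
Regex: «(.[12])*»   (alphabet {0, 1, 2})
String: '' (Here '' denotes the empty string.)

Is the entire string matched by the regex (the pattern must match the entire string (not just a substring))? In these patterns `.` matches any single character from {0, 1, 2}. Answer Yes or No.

Yes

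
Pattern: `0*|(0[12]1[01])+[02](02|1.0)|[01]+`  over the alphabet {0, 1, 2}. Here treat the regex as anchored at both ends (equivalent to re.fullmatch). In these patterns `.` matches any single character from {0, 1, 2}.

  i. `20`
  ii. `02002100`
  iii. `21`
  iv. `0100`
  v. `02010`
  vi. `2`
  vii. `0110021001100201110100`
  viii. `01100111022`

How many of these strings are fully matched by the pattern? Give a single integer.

i. `20` → no match
ii. `02002100` → no match
iii. `21` → no match
iv. `0100` → match
v. `02010` → no match
vi. `2` → no match
vii → no match
viii. `01100111022` → no match
Total matched: 1

1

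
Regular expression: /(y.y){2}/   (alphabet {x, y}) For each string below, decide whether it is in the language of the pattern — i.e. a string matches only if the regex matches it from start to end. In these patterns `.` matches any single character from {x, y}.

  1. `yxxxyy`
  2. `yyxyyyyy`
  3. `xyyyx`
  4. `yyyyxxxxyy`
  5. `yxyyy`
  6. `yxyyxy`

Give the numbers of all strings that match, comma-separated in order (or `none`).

1 → no match
2 → no match
3 → no match — must start with `y`
4 → no match
5 → no match
6 → match

6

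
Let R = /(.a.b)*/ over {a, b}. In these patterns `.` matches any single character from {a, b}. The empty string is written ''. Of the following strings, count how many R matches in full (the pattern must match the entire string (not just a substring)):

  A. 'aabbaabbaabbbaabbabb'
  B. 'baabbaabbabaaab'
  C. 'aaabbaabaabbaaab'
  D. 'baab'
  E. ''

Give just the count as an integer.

A → match
B → no match
C → match
D → match
E → match
Total matched: 4

4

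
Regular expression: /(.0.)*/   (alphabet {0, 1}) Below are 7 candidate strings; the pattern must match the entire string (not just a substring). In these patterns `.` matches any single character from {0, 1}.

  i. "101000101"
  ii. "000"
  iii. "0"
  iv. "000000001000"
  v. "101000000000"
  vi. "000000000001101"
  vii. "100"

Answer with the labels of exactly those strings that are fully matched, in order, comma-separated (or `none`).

i, ii, iv, v, vi, vii

i → match
ii → match
iii → no match
iv → match
v → match
vi → match
vii → match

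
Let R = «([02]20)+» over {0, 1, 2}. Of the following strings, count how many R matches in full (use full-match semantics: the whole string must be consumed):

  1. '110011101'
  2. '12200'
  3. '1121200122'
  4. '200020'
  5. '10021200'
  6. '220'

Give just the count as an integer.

1 → no match — must end with '20'
2 → no match — must end with '20'
3 → no match — must end with '20'
4 → no match
5 → no match — must end with '20'
6 → match
Total matched: 1

1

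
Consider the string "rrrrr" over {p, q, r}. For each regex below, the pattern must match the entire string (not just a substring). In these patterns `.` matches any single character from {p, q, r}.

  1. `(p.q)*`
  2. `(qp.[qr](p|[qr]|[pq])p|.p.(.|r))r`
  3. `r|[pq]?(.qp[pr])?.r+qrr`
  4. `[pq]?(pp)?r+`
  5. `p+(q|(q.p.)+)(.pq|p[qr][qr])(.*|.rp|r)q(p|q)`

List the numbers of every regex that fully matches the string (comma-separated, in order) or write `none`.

4

1 → no match
2 → no match
3 → no match
4 → match
5 → no match — must start with "p"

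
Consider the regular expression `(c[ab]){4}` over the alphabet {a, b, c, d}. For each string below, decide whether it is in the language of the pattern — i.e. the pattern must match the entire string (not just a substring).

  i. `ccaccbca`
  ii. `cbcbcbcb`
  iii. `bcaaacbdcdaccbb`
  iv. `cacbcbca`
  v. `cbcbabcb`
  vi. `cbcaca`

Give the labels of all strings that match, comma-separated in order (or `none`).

ii, iv

i → no match
ii → match
iii → no match — must start with `c`
iv → match
v → no match
vi → no match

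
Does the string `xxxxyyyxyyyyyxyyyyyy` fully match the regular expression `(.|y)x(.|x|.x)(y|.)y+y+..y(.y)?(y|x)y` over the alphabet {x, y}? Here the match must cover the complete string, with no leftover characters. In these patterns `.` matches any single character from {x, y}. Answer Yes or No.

No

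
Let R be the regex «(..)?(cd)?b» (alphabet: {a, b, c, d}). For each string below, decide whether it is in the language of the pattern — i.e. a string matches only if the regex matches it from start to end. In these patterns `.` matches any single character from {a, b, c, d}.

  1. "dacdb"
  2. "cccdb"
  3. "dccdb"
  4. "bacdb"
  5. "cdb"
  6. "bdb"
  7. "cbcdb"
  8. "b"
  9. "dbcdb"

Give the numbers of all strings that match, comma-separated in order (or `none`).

1. "dacdb" → match
2. "cccdb" → match
3. "dccdb" → match
4. "bacdb" → match
5. "cdb" → match
6. "bdb" → match
7. "cbcdb" → match
8. "b" → match
9. "dbcdb" → match

1, 2, 3, 4, 5, 6, 7, 8, 9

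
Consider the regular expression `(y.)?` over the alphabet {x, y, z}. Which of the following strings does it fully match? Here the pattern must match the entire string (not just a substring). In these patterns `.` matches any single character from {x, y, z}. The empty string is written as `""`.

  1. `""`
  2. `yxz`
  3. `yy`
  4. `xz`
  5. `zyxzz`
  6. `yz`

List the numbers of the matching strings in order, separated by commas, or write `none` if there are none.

1, 3, 6

1 → match
2 → no match
3 → match
4 → no match
5 → no match
6 → match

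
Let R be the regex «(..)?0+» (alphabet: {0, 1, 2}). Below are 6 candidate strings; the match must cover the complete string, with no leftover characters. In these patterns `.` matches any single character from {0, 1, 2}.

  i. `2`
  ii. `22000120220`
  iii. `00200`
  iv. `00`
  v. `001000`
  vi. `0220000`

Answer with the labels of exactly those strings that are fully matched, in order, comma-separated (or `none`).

i → no match — must end with `0`
ii → no match
iii → no match
iv → match
v → no match
vi → no match

iv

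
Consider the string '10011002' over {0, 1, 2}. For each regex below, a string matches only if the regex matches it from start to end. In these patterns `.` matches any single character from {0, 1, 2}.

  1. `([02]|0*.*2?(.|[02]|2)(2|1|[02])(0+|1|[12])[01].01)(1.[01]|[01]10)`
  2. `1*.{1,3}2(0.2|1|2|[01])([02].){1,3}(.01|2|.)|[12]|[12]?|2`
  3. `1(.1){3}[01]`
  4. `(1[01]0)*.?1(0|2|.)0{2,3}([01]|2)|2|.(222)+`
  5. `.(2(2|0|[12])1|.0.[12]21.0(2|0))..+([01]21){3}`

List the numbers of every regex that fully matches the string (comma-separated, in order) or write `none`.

1 → no match
2 → no match
3 → no match
4 → match
5 → no match — must end with '21'

4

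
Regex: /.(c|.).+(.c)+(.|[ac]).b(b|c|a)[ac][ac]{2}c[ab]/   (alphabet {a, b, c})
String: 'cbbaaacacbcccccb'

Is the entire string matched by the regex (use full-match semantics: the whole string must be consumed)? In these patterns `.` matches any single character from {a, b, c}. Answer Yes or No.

Yes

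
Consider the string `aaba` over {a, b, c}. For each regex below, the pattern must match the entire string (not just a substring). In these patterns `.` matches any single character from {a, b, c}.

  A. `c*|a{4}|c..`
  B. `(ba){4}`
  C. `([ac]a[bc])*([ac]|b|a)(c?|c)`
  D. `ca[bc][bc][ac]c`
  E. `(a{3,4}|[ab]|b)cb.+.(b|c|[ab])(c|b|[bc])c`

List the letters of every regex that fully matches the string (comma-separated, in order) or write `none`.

A → no match
B → no match — must start with `ba`
C → match
D → no match — must start with `ca`
E → no match — must end with `c`

C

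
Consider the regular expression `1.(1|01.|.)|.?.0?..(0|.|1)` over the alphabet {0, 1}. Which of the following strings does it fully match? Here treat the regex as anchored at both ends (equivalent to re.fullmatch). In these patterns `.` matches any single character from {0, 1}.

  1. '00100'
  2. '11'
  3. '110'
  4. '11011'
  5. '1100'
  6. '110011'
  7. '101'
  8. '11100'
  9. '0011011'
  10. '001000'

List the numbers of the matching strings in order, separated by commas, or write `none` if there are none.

1 → match
2 → no match
3 → match
4 → match
5 → match
6 → match
7 → match
8 → match
9 → no match
10 → no match

1, 3, 4, 5, 6, 7, 8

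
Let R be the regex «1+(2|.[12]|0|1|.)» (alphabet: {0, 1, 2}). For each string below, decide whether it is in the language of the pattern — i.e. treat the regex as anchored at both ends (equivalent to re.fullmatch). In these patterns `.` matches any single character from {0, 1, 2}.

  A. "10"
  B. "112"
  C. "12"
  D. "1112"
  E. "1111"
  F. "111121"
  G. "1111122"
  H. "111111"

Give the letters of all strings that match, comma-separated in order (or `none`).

A, B, C, D, E, F, G, H

A → match
B → match
C → match
D → match
E → match
F → match
G → match
H → match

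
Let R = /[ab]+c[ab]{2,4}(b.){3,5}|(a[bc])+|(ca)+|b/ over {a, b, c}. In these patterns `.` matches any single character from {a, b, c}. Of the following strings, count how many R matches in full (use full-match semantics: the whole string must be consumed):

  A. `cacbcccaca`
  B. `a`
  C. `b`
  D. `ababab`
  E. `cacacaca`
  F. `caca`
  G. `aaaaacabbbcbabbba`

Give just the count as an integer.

A. `cacbcccaca` → no match
B. `a` → no match
C. `b` → match
D. `ababab` → match
E. `cacacaca` → match
F. `caca` → match
G → match
Total matched: 5

5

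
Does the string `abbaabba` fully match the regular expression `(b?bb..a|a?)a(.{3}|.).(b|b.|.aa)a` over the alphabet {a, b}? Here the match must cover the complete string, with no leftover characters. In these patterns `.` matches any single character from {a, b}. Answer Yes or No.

Yes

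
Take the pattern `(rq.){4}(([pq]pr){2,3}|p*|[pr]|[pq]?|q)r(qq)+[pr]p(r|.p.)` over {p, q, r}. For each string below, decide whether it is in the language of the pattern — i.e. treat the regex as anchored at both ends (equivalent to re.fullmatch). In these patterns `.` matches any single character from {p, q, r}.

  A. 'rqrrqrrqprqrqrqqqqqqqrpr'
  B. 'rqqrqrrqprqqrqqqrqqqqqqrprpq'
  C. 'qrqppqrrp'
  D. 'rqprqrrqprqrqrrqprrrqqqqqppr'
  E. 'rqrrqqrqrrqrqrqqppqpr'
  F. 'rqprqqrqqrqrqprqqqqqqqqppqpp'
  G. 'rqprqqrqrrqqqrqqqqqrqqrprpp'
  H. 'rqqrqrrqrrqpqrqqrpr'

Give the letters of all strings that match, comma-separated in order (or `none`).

E, H

A → no match
B → no match
C → no match — must start with 'rq'
D → no match
E → match
F → no match
G → no match
H → match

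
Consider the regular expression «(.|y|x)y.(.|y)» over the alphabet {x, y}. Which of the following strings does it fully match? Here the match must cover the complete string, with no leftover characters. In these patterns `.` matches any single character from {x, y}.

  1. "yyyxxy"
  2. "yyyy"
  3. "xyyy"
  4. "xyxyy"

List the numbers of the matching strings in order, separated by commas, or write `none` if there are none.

1 → no match
2 → match
3 → match
4 → no match

2, 3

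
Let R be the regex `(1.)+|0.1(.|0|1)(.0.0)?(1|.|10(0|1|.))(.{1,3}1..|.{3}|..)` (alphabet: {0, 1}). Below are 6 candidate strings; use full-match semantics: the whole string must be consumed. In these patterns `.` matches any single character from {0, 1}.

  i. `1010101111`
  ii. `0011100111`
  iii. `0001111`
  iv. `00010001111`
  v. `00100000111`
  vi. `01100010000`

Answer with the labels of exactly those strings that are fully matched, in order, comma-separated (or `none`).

i, ii, v, vi

i → match
ii → match
iii → no match
iv → no match
v → match
vi → match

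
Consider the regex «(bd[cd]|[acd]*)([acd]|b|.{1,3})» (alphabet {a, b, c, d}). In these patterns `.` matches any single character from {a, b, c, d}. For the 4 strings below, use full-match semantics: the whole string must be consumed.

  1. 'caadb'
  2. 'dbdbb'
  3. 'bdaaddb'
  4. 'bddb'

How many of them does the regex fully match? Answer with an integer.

2

1 → match
2 → no match
3 → no match
4 → match
Total matched: 2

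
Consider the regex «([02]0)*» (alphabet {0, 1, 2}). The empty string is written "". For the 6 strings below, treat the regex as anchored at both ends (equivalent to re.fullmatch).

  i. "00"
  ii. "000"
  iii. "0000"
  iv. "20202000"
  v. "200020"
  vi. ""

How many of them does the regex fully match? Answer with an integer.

5

i. "00" → match
ii. "000" → no match
iii. "0000" → match
iv. "20202000" → match
v. "200020" → match
vi. "" → match
Total matched: 5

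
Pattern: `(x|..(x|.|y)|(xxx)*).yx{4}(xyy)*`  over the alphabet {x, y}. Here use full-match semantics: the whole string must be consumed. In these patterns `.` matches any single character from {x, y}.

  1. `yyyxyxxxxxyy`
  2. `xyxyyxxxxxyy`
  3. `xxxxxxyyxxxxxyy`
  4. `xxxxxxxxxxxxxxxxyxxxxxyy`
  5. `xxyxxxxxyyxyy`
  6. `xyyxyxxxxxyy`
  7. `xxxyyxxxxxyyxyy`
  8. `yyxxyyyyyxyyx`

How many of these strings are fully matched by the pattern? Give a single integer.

7

1 → match
2 → match
3 → match
4 → match
5 → match
6 → match
7 → match
8 → no match
Total matched: 7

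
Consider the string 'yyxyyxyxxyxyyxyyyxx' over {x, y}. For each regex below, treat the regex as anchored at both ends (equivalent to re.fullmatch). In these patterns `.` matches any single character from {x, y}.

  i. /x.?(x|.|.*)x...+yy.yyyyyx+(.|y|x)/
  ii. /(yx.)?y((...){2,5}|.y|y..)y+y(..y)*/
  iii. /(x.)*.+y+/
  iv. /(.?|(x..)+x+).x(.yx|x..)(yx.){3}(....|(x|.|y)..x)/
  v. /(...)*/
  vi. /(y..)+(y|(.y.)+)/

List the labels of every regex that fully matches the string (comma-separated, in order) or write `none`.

iv

i → no match — must start with 'x'
ii → no match
iii → no match — must end with 'y'
iv → match
v → no match
vi → no match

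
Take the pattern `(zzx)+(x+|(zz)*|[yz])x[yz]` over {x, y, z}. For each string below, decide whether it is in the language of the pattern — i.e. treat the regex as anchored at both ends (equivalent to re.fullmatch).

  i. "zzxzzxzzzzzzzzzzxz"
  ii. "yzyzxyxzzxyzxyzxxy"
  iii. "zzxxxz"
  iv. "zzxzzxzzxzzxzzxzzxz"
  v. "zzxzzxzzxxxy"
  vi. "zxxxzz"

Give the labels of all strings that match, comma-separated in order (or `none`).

i → match
ii → no match — must start with "zzx"
iii → match
iv → match
v → match
vi → no match — must start with "zzx"

i, iii, iv, v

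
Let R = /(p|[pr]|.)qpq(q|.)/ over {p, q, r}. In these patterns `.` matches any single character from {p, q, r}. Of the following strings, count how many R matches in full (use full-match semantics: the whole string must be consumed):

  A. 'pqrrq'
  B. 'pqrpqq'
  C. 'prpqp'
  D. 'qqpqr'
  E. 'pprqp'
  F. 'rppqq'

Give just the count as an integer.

1

A. 'pqrrq' → no match
B. 'pqrpqq' → no match
C. 'prpqp' → no match
D. 'qqpqr' → match
E. 'pprqp' → no match
F. 'rppqq' → no match
Total matched: 1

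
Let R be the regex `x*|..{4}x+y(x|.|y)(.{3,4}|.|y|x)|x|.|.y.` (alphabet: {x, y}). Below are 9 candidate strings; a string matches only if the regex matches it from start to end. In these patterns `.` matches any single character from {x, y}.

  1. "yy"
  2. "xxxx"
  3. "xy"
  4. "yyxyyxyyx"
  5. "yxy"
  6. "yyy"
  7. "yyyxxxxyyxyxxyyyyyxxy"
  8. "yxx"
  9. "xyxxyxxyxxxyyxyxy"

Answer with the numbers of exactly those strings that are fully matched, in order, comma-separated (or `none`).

2, 4, 6

1 → no match
2 → match
3 → no match
4 → match
5 → no match
6 → match
7 → no match
8 → no match
9 → no match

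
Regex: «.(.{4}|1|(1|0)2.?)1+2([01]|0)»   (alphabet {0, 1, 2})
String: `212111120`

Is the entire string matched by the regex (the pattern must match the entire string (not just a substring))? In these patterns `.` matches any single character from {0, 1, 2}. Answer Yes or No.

Yes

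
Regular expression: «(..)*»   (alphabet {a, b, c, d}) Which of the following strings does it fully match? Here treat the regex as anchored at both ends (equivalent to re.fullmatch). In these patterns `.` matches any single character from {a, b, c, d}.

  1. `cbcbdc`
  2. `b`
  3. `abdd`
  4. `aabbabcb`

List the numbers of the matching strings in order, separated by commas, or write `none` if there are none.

1, 3, 4

1 → match
2 → no match
3 → match
4 → match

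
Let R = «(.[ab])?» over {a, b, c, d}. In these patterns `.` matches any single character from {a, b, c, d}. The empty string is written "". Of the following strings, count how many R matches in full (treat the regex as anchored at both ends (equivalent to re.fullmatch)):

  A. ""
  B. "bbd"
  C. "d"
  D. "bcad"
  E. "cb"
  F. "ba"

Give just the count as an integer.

3

A. "" → match
B. "bbd" → no match
C. "d" → no match
D. "bcad" → no match
E. "cb" → match
F. "ba" → match
Total matched: 3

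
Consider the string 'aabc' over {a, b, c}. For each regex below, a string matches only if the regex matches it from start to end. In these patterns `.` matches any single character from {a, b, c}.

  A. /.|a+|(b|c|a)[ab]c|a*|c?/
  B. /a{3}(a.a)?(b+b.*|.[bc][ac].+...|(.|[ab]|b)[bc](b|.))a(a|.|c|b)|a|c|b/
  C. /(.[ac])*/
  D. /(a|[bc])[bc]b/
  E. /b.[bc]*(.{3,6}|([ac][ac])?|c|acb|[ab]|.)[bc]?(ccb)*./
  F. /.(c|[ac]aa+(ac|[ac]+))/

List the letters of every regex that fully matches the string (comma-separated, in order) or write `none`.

A → no match
B → no match
C → match
D → no match — must end with 'b'
E → no match — must start with 'b'
F → no match

C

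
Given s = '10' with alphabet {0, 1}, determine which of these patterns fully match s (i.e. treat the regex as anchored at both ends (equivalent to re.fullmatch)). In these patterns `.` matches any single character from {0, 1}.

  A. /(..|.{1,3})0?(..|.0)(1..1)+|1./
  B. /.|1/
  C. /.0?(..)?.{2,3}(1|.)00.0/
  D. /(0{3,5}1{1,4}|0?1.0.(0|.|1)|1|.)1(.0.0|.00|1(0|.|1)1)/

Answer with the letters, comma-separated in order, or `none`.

A → match
B → no match
C → no match
D → no match

A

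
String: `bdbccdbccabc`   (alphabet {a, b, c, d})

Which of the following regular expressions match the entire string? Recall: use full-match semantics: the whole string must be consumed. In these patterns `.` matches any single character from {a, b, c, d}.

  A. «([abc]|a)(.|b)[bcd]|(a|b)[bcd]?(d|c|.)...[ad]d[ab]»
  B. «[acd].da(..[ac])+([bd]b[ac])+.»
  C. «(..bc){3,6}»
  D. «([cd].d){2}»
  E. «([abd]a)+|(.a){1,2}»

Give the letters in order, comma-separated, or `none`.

A → no match
B → no match
C → match
D → no match — must end with `d`
E → no match — must end with `a`

C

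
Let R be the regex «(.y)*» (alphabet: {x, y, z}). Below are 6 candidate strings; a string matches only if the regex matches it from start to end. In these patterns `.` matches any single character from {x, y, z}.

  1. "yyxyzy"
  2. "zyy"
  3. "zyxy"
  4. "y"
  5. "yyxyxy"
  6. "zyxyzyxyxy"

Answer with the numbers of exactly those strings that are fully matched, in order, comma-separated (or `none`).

1 → match
2 → no match
3 → match
4 → no match
5 → match
6 → match

1, 3, 5, 6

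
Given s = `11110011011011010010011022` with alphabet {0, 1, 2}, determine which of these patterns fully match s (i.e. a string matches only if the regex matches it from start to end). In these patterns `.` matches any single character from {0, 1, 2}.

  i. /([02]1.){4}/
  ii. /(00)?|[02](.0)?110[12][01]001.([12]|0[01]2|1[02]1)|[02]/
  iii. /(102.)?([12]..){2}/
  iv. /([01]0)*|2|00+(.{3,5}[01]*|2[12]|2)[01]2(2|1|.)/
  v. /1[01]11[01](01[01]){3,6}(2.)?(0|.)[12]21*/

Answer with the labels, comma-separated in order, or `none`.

i → no match
ii → no match
iii → no match
iv → no match
v → match

v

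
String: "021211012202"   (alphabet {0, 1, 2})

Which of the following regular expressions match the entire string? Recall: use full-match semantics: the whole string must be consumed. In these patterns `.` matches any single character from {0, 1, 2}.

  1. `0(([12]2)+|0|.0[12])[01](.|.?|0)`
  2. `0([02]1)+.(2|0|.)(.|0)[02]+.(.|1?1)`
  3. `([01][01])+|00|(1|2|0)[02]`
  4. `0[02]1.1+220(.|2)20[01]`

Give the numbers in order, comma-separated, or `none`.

2

1 → no match
2 → match
3 → no match
4 → no match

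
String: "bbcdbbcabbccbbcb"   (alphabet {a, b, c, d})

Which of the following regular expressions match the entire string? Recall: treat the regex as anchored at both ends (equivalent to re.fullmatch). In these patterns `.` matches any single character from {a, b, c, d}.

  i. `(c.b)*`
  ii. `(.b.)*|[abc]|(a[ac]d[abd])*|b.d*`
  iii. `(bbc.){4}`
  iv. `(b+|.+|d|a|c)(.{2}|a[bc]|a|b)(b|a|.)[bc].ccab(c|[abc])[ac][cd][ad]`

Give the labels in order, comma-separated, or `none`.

i → no match
ii → no match
iii → match
iv → no match

iii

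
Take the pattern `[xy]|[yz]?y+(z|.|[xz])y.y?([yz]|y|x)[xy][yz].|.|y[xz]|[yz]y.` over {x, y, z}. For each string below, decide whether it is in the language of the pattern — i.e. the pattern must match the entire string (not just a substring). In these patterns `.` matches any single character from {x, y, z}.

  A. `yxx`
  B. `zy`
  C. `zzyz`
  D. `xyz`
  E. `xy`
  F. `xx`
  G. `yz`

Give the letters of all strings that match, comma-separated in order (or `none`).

A → no match
B → no match
C → no match
D → no match
E → no match
F → no match
G → match

G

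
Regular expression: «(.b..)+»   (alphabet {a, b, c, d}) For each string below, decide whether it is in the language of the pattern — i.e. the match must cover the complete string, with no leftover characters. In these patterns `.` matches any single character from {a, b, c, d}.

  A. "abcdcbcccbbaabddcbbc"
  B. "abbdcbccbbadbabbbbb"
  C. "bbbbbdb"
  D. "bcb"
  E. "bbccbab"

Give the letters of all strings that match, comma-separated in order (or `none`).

A

A → match
B → no match
C → no match
D → no match
E → no match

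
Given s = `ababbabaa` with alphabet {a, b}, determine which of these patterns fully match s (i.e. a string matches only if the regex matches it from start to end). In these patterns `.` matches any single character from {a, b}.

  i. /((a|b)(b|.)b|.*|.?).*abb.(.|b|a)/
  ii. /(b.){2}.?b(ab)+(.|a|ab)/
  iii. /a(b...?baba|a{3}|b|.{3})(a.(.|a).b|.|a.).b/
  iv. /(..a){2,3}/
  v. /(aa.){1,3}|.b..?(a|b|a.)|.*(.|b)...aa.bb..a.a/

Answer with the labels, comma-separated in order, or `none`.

iv

i → no match
ii → no match — must start with `b`
iii → no match — must end with `b`
iv → match
v → no match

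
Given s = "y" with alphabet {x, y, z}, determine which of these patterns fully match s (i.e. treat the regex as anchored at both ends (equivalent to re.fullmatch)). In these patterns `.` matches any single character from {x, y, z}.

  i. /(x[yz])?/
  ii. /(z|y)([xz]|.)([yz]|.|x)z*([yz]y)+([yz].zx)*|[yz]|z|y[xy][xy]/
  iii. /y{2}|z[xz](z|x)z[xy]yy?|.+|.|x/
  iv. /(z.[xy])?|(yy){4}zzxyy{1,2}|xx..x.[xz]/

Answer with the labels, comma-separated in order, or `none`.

i → no match
ii → match
iii → match
iv → no match

ii, iii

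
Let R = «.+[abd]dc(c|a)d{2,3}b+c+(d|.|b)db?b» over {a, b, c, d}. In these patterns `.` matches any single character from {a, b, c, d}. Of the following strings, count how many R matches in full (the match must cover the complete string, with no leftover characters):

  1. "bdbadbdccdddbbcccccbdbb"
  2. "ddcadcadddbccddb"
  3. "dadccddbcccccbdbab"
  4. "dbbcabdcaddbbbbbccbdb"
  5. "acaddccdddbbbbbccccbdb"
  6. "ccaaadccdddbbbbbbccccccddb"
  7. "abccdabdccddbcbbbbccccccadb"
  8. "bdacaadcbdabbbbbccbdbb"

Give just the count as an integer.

1 → match
2 → match
3 → no match
4 → match
5 → match
6 → match
7 → no match
8 → no match
Total matched: 5

5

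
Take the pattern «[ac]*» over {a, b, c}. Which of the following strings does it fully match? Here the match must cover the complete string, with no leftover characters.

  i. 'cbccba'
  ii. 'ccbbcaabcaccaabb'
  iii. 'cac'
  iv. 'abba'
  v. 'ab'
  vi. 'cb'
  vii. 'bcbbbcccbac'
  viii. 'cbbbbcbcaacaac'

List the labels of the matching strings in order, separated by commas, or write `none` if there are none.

i. 'cbccba' → no match
ii → no match
iii. 'cac' → match
iv. 'abba' → no match
v. 'ab' → no match
vi. 'cb' → no match
vii. 'bcbbbcccbac' → no match
viii → no match

iii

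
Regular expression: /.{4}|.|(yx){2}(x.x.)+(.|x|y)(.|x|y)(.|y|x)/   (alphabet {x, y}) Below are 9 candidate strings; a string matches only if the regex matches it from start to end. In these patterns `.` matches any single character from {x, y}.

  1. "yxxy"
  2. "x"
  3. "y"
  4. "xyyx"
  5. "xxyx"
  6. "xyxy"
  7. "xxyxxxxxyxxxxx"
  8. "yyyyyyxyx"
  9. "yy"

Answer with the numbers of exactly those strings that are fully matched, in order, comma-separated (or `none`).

1, 2, 3, 4, 5, 6

1 → match
2 → match
3 → match
4 → match
5 → match
6 → match
7 → no match
8 → no match
9 → no match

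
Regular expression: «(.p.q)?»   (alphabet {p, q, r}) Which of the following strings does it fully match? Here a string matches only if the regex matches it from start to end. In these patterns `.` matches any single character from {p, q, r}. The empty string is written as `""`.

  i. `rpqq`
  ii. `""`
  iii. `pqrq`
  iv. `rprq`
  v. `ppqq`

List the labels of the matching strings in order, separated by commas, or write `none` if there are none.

i. `rpqq` → match
ii. `""` → match
iii. `pqrq` → no match
iv. `rprq` → match
v. `ppqq` → match

i, ii, iv, v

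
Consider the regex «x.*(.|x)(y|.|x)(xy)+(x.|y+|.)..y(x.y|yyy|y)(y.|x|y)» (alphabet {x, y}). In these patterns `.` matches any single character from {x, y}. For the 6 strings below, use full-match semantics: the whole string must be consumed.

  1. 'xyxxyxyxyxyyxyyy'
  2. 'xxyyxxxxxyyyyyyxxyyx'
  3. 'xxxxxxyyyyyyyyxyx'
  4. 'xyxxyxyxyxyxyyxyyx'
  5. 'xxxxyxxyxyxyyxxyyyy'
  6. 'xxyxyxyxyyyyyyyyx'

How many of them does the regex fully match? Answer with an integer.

5

1 → match
2 → match
3 → no match
4 → match
5 → match
6 → match
Total matched: 5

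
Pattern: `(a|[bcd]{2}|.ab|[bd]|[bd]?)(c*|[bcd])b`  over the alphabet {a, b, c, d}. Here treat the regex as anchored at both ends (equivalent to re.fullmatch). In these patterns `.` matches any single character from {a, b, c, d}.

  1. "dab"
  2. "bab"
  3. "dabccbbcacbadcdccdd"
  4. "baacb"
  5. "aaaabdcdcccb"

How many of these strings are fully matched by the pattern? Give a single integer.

0

1. "dab" → no match
2. "bab" → no match
3 → no match — must end with "b"
4. "baacb" → no match
5. "aaaabdcdcccb" → no match
Total matched: 0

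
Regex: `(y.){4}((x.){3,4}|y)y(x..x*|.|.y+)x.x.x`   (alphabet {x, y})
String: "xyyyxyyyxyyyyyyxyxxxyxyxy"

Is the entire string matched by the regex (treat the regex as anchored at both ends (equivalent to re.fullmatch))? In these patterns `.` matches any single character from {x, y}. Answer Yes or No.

Every match must start with "y", but "xyyyxyyyxyyyyyyxyxxxyxyxy" does not.

No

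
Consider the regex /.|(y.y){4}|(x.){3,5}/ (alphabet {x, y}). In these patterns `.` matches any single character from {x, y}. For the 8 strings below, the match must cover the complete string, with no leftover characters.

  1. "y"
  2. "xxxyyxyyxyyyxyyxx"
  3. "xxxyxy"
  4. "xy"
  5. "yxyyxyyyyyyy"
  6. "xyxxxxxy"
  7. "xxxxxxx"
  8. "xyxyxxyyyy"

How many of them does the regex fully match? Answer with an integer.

4

1 → match
2 → no match
3 → match
4 → no match
5 → match
6 → match
7 → no match
8 → no match
Total matched: 4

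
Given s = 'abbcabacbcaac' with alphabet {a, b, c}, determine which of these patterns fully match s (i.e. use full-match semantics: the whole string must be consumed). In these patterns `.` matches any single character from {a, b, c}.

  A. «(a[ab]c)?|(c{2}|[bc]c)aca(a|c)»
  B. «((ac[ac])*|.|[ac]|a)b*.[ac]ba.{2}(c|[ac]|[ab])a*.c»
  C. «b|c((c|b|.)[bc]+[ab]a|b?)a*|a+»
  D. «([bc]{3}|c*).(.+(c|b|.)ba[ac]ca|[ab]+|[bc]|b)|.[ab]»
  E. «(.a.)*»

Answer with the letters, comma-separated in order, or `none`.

A → no match
B → match
C → no match
D → no match
E → no match

B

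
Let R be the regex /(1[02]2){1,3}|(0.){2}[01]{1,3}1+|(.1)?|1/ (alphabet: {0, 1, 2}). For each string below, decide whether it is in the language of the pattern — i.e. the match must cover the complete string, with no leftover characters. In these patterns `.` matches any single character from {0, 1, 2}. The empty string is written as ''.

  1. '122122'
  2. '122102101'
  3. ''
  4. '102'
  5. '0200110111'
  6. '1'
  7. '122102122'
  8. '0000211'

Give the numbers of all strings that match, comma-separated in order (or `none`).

1 → match
2 → no match
3 → match
4 → match
5 → match
6 → match
7 → match
8 → no match

1, 3, 4, 5, 6, 7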